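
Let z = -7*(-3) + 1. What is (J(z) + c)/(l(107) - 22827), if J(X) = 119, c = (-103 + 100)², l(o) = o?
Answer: -2/355 ≈ -0.0056338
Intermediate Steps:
z = 22 (z = 21 + 1 = 22)
c = 9 (c = (-3)² = 9)
(J(z) + c)/(l(107) - 22827) = (119 + 9)/(107 - 22827) = 128/(-22720) = 128*(-1/22720) = -2/355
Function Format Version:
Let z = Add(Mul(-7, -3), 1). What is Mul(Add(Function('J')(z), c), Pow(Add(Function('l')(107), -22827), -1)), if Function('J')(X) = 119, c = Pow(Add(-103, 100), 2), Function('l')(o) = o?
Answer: Rational(-2, 355) ≈ -0.0056338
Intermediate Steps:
z = 22 (z = Add(21, 1) = 22)
c = 9 (c = Pow(-3, 2) = 9)
Mul(Add(Function('J')(z), c), Pow(Add(Function('l')(107), -22827), -1)) = Mul(Add(119, 9), Pow(Add(107, -22827), -1)) = Mul(128, Pow(-22720, -1)) = Mul(128, Rational(-1, 22720)) = Rational(-2, 355)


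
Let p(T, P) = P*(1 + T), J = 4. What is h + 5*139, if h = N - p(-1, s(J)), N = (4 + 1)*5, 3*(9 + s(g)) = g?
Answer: 720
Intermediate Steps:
s(g) = -9 + g/3
N = 25 (N = 5*5 = 25)
h = 25 (h = 25 - (-9 + (1/3)*4)*(1 - 1) = 25 - (-9 + 4/3)*0 = 25 - (-23)*0/3 = 25 - 1*0 = 25 + 0 = 25)
h + 5*139 = 25 + 5*139 = 25 + 695 = 720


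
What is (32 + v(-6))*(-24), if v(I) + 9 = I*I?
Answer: -1416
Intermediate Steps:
v(I) = -9 + I**2 (v(I) = -9 + I*I = -9 + I**2)
(32 + v(-6))*(-24) = (32 + (-9 + (-6)**2))*(-24) = (32 + (-9 + 36))*(-24) = (32 + 27)*(-24) = 59*(-24) = -1416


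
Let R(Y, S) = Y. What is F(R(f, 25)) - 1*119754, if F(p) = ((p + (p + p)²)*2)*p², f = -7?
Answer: -101232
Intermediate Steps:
F(p) = p²*(2*p + 8*p²) (F(p) = ((p + (2*p)²)*2)*p² = ((p + 4*p²)*2)*p² = (2*p + 8*p²)*p² = p²*(2*p + 8*p²))
F(R(f, 25)) - 1*119754 = (-7)³*(2 + 8*(-7)) - 1*119754 = -343*(2 - 56) - 119754 = -343*(-54) - 119754 = 18522 - 119754 = -101232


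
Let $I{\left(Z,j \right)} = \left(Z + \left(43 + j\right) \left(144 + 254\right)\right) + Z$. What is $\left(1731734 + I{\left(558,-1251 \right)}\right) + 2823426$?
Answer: $4075492$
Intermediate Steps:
$I{\left(Z,j \right)} = 17114 + 2 Z + 398 j$ ($I{\left(Z,j \right)} = \left(Z + \left(43 + j\right) 398\right) + Z = \left(Z + \left(17114 + 398 j\right)\right) + Z = \left(17114 + Z + 398 j\right) + Z = 17114 + 2 Z + 398 j$)
$\left(1731734 + I{\left(558,-1251 \right)}\right) + 2823426 = \left(1731734 + \left(17114 + 2 \cdot 558 + 398 \left(-1251\right)\right)\right) + 2823426 = \left(1731734 + \left(17114 + 1116 - 497898\right)\right) + 2823426 = \left(1731734 - 479668\right) + 2823426 = 1252066 + 2823426 = 4075492$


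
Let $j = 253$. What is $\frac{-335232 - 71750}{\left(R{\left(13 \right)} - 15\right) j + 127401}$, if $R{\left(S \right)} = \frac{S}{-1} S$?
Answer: $- \frac{406982}{80849} \approx -5.0339$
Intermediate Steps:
$R{\left(S \right)} = - S^{2}$ ($R{\left(S \right)} = S \left(-1\right) S = - S S = - S^{2}$)
$\frac{-335232 - 71750}{\left(R{\left(13 \right)} - 15\right) j + 127401} = \frac{-335232 - 71750}{\left(- 13^{2} - 15\right) 253 + 127401} = - \frac{406982}{\left(\left(-1\right) 169 - 15\right) 253 + 127401} = - \frac{406982}{\left(-169 - 15\right) 253 + 127401} = - \frac{406982}{\left(-184\right) 253 + 127401} = - \frac{406982}{-46552 + 127401} = - \frac{406982}{80849}$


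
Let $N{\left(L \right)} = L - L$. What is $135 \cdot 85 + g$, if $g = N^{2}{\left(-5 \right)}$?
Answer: $11475$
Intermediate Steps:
$N{\left(L \right)} = 0$
$g = 0$ ($g = 0^{2} = 0$)
$135 \cdot 85 + g = 135 \cdot 85 + 0 = 11475 + 0 = 11475$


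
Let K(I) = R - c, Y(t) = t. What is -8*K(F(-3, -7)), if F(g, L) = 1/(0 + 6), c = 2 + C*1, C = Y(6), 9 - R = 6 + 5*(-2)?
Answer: -40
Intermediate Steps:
R = 13 (R = 9 - (6 + 5*(-2)) = 9 - (6 - 10) = 9 - 1*(-4) = 9 + 4 = 13)
C = 6
c = 8 (c = 2 + 6*1 = 2 + 6 = 8)
F(g, L) = 1/6
K(I) = 5 (K(I) = 13 - 1*8 = 13 - 8 = 5)
-8*K(F(-3, -7)) = -8*5 = -40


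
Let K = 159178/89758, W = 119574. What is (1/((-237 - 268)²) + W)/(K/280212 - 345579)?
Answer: -383485912874690588148/1108306808156871962575 ≈ -0.34601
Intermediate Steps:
K = 79589/44879 (K = 159178*(1/89758) = 79589/44879 ≈ 1.7734)
(1/((-237 - 268)²) + W)/(K/280212 - 345579) = (1/((-237 - 268)²) + 119574)/((79589/44879)/280212 - 345579) = (1/((-505)²) + 119574)/((79589/44879)*(1/280212) - 345579) = (1/255025 + 119574)/(79589/12575634348 - 345579) = (1/255025 + 119574)/(-4345875142267903/12575634348) = (30494359351/255025)*(-12575634348/4345875142267903) = -383485912874690588148/1108306808156871962575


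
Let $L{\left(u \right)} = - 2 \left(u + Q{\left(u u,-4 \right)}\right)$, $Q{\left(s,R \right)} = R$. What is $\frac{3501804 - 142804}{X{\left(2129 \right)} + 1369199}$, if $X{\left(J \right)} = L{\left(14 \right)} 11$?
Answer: $\frac{3359000}{1368979} \approx 2.4537$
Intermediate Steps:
$L{\left(u \right)} = 8 - 2 u$ ($L{\left(u \right)} = - 2 \left(u - 4\right) = - 2 \left(-4 + u\right) = 8 - 2 u$)
$X{\left(J \right)} = -220$ ($X{\left(J \right)} = \left(8 - 28\right) 11 = \left(-20\right) 11 = -220$)
$\frac{3501804 - 142804}{X{\left(2129 \right)} + 1369199} = \frac{3501804 - 142804}{-220 + 1369199} = \frac{3359000}{1368979}$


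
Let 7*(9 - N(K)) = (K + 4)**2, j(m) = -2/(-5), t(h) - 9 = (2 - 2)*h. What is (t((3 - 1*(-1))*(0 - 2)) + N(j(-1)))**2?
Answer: 7107556/30625 ≈ 232.08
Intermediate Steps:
t(h) = 9 (t(h) = 9 + (2 - 2)*h = 9 + 0*h = 9 + 0 = 9)
j(m) = 2/5 (j(m) = -2*(-1/5) = 2/5)
N(K) = 9 - (4 + K)**2/7 (N(K) = 9 - (K + 4)**2/7 = 9 - (4 + K)**2/7)
(t((3 - 1*(-1))*(0 - 2)) + N(j(-1)))**2 = (9 + (9 - (4 + 2/5)**2/7))**2 = (9 + (9 - (22/5)**2/7))**2 = (9 + (9 - 1/7*484/25))**2 = (9 + (9 - 484/175))**2 = (9 + 1091/175)**2 = (2666/175)**2 = 7107556/30625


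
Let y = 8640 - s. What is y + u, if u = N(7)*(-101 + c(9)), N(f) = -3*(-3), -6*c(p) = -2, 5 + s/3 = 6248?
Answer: -10995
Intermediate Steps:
s = 18729 (s = -15 + 3*6248 = -15 + 18744 = 18729)
c(p) = ⅓ (c(p) = -⅙*(-2) = ⅓)
N(f) = 9
y = -10089 (y = 8640 - 1*18729 = 8640 - 18729 = -10089)
u = -906 (u = 9*(-101 + ⅓) = 9*(-302/3) = -906)
y + u = -10089 - 906 = -10995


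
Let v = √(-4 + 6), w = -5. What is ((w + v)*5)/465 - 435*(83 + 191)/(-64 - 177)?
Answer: 11083465/22413 + √2/93 ≈ 494.53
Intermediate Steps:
v = √2 ≈ 1.4142
((w + v)*5)/465 - 435*(83 + 191)/(-64 - 177) = ((-5 + √2)*5)/465 - 435*(83 + 191)/(-64 - 177) = (-25 + 5*√2)*(1/465) - 435/((-241/274)) = (-5/93 + √2/93) - 435/((-241*1/274)) = (-5/93 + √2/93) - 435/(-241/274) = (-5/93 + √2/93) - 435*(-274/241) = (-5/93 + √2/93) + 119190/241 = 11083465/22413 + √2/93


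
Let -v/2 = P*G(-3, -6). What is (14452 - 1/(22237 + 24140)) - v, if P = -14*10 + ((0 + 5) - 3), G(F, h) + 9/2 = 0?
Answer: 727840637/46377 ≈ 15694.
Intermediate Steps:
G(F, h) = -9/2 (G(F, h) = -9/2 + 0 = -9/2)
P = -138 (P = -140 + (5 - 3) = -140 + 2 = -138)
v = -1242 (v = -(-276)*(-9)/2 = -2*621 = -1242)
(14452 - 1/(22237 + 24140)) - v = (14452 - 1/(22237 + 24140)) - 1*(-1242) = (14452 - 1/46377) + 1242 = 670240403/46377 + 1242 = 727840637/46377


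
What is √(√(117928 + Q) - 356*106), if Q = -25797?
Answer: √(-37736 + √92131) ≈ 193.47*I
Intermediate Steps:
√(√(117928 + Q) - 356*106) = √(√(117928 - 25797) - 356*106) = √(√92131 - 37736) = √(-37736 + √92131)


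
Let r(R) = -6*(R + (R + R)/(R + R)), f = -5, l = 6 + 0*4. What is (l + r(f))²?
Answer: 900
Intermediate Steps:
l = 6 (l = 6 + 0 = 6)
r(R) = -6 - 6*R (r(R) = -6*(R + (2*R)/((2*R))) = -6*(R + (2*R)*(1/(2*R))) = -6*(R + 1) = -6*(1 + R) = -6 - 6*R)
(l + r(f))² = (6 + (-6 - 6*(-5)))² = (6 + (-6 + 30))² = (6 + 24)² = 30² = 900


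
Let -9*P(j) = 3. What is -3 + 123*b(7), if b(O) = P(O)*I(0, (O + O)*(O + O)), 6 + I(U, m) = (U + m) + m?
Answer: -15829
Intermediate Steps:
I(U, m) = -6 + U + 2*m (I(U, m) = -6 + ((U + m) + m) = -6 + (U + 2*m) = -6 + U + 2*m)
P(j) = -⅓ (P(j) = -⅑*3 = -⅓)
b(O) = 2 - 8*O²/3 (b(O) = -(-6 + 0 + 2*((O + O)*(O + O)))/3 = -(-6 + 0 + 2*((2*O)*(2*O)))/3 = -(-6 + 0 + 2*(4*O²))/3 = -(-6 + 0 + 8*O²)/3 = -(-6 + 8*O²)/3 = 2 - 8*O²/3)
-3 + 123*b(7) = -3 + 123*(2 - 8/3*7²) = -3 + 123*(2 - 8/3*49) = -3 + 123*(2 - 392/3) = -3 + 123*(-386/3) = -3 - 15826 = -15829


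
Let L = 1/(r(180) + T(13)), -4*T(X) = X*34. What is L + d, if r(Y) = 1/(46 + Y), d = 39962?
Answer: 498965419/12486 ≈ 39962.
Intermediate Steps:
T(X) = -17*X/2 (T(X) = -X*34/4 = -17*X/2)
L = -113/12486 (L = 1/(1/(46 + 180) - 17/2*13) = 1/(1/226 - 221/2) = 1/(-12486/113) = -113/12486 ≈ -0.0090501)
L + d = -113/12486 + 39962 = 498965419/12486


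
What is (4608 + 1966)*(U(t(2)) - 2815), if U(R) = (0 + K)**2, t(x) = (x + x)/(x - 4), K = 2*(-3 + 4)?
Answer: -18479514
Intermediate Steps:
K = 2 (K = 2*1 = 2)
t(x) = 2*x/(-4 + x) (t(x) = (2*x)/(-4 + x) = 2*x/(-4 + x))
U(R) = 4 (U(R) = (0 + 2)**2 = 2**2 = 4)
(4608 + 1966)*(U(t(2)) - 2815) = (4608 + 1966)*(4 - 2815) = 6574*(-2811) = -18479514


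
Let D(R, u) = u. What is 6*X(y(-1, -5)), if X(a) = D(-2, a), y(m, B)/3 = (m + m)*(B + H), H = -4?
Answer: 324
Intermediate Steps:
y(m, B) = 6*m*(-4 + B) (y(m, B) = 3*((m + m)*(B - 4)) = 3*((2*m)*(-4 + B)) = 3*(2*m*(-4 + B)) = 6*m*(-4 + B))
X(a) = a
6*X(y(-1, -5)) = 6*(6*(-1)*(-4 - 5)) = 6*(6*(-1)*(-9)) = 6*54 = 324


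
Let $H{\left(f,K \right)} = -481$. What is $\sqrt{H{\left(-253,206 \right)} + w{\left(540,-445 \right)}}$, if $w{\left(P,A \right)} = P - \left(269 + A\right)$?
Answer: $\sqrt{235} \approx 15.33$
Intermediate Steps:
$w{\left(P,A \right)} = -269 + P - A$
$\sqrt{H{\left(-253,206 \right)} + w{\left(540,-445 \right)}} = \sqrt{-481 - -716} = \sqrt{-481 + \left(-269 + 540 + 445\right)} = \sqrt{-481 + 716} = \sqrt{235}$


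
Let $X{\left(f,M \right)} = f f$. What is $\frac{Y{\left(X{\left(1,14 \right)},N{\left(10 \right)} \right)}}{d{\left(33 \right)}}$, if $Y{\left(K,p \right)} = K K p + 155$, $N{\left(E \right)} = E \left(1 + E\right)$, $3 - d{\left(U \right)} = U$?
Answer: $- \frac{53}{6} \approx -8.8333$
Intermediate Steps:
$d{\left(U \right)} = 3 - U$
$X{\left(f,M \right)} = f^{2}$
$Y{\left(K,p \right)} = 155 + p K^{2}$ ($Y{\left(K,p \right)} = K^{2} p + 155 = p K^{2} + 155 = 155 + p K^{2}$)
$\frac{Y{\left(X{\left(1,14 \right)},N{\left(10 \right)} \right)}}{d{\left(33 \right)}} = \frac{155 + 10 \left(1 + 10\right) \left(1^{2}\right)^{2}}{3 - 33} = \frac{155 + 10 \cdot 11 \cdot 1^{2}}{3 - 33} = \frac{155 + 110 \cdot 1}{-30} = \left(155 + 110\right) \left(- \frac{1}{30}\right) = 265 \left(- \frac{1}{30}\right) = - \frac{53}{6}$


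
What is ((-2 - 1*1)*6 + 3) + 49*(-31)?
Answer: -1534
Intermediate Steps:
((-2 - 1*1)*6 + 3) + 49*(-31) = ((-2 - 1)*6 + 3) - 1519 = (-3*6 + 3) - 1519 = (-18 + 3) - 1519 = -15 - 1519 = -1534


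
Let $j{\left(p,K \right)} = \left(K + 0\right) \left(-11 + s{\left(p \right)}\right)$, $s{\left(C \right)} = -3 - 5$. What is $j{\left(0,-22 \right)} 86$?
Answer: $35948$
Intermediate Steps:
$s{\left(C \right)} = -8$ ($s{\left(C \right)} = -3 - 5 = -8$)
$j{\left(p,K \right)} = - 19 K$ ($j{\left(p,K \right)} = \left(K + 0\right) \left(-11 - 8\right) = K \left(-19\right) = - 19 K$)
$j{\left(0,-22 \right)} 86 = \left(-19\right) \left(-22\right) 86 = 418 \cdot 86 = 35948$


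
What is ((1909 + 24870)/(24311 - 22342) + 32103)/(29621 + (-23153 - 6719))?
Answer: -63237586/494219 ≈ -127.95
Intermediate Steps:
((1909 + 24870)/(24311 - 22342) + 32103)/(29621 + (-23153 - 6719)) = (26779/1969 + 32103)/(29621 - 29872) = (26779*(1/1969) + 32103)/(-251) = (26779/1969 + 32103)*(-1/251) = (63237586/1969)*(-1/251) = -63237586/494219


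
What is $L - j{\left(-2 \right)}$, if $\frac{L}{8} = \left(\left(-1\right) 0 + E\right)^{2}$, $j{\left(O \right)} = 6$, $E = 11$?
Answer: $962$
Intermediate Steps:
$L = 968$ ($L = 8 \left(\left(-1\right) 0 + 11\right)^{2} = 8 \left(0 + 11\right)^{2} = 8 \cdot 11^{2} = 8 \cdot 121 = 968$)
$L - j{\left(-2 \right)} = 968 - 6 = 962$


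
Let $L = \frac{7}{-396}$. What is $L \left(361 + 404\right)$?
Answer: $- \frac{595}{44} \approx -13.523$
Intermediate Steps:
$L = - \frac{7}{396}$ ($L = 7 \left(- \frac{1}{396}\right) = - \frac{7}{396} \approx -0.017677$)
$L \left(361 + 404\right) = - \frac{7 \left(361 + 404\right)}{396} = \left(- \frac{7}{396}\right) 765 = - \frac{595}{44}$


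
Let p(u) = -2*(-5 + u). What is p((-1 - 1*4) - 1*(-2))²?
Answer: 256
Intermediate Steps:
p(u) = 10 - 2*u
p((-1 - 1*4) - 1*(-2))² = (10 - 2*((-1 - 1*4) - 1*(-2)))² = (10 - 2*((-1 - 4) + 2))² = (10 - 2*(-5 + 2))² = (10 - 2*(-3))² = (10 + 6)² = 16² = 256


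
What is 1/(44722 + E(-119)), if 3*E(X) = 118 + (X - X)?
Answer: 3/134284 ≈ 2.2341e-5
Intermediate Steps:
E(X) = 118/3 (E(X) = (118 + (X - X))/3 = (118 + 0)/3 = (⅓)*118 = 118/3)
1/(44722 + E(-119)) = 1/(44722 + 118/3) = 1/(134284/3) = 3/134284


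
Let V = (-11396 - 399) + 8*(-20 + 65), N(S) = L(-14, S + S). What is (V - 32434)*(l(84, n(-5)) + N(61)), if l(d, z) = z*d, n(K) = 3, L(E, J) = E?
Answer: -10440822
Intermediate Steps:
N(S) = -14
V = -11435 (V = -11795 + 8*45 = -11795 + 360 = -11435)
l(d, z) = d*z
(V - 32434)*(l(84, n(-5)) + N(61)) = (-11435 - 32434)*(84*3 - 14) = -43869*(252 - 14) = -43869*238 = -10440822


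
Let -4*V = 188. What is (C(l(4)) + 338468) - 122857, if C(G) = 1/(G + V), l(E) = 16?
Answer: 6683940/31 ≈ 2.1561e+5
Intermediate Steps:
V = -47 (V = -¼*188 = -47)
C(G) = 1/(-47 + G) (C(G) = 1/(G - 47) = 1/(-47 + G))
(C(l(4)) + 338468) - 122857 = (1/(-47 + 16) + 338468) - 122857 = (1/(-31) + 338468) - 122857 = (-1/31 + 338468) - 122857 = 10492507/31 - 122857 = 6683940/31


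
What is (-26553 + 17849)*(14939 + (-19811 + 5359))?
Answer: -4238848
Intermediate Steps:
(-26553 + 17849)*(14939 + (-19811 + 5359)) = -8704*(14939 - 14452) = -8704*487 = -4238848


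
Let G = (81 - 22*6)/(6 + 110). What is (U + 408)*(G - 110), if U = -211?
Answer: -2523767/116 ≈ -21757.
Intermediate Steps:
G = -51/116 (G = (81 - 132)/116 = -51*1/116 = -51/116 ≈ -0.43966)
(U + 408)*(G - 110) = (-211 + 408)*(-51/116 - 110) = 197*(-12811/116) = -2523767/116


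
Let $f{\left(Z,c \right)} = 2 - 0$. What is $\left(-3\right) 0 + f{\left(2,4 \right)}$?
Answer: $2$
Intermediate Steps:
$f{\left(Z,c \right)} = 2$ ($f{\left(Z,c \right)} = 2 + 0 = 2$)
$\left(-3\right) 0 + f{\left(2,4 \right)} = \left(-3\right) 0 + 2 = 0 + 2 = 2$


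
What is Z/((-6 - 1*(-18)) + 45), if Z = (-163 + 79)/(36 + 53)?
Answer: -28/1691 ≈ -0.016558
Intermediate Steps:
Z = -84/89 ≈ -0.94382
Z/((-6 - 1*(-18)) + 45) = -84/(89*((-6 - 1*(-18)) + 45)) = -84/(89*((-6 + 18) + 45)) = -84/(89*(12 + 45)) = -84/89/57 = -84/89*1/57 = -28/1691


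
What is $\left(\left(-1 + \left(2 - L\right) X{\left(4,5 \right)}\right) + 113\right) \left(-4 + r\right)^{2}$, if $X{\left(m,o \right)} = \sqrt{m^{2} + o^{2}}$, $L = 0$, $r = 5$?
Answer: $112 + 2 \sqrt{41} \approx 124.81$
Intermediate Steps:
$\left(\left(-1 + \left(2 - L\right) X{\left(4,5 \right)}\right) + 113\right) \left(-4 + r\right)^{2} = \left(\left(-1 + \left(2 - 0\right) \sqrt{4^{2} + 5^{2}}\right) + 113\right) \left(-4 + 5\right)^{2} = \left(\left(-1 + \left(2 + 0\right) \sqrt{16 + 25}\right) + 113\right) 1^{2} = \left(\left(-1 + 2 \sqrt{41}\right) + 113\right) 1 = \left(112 + 2 \sqrt{41}\right) 1 = 112 + 2 \sqrt{41}$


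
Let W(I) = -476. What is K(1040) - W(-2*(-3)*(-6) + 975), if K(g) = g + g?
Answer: 2556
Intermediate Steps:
K(g) = 2*g
K(1040) - W(-2*(-3)*(-6) + 975) = 2*1040 - 1*(-476) = 2080 + 476 = 2556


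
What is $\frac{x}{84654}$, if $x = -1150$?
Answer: $- \frac{575}{42327} \approx -0.013585$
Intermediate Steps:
$\frac{x}{84654} = - \frac{1150}{84654} = \left(-1150\right) \frac{1}{84654} = - \frac{575}{42327}$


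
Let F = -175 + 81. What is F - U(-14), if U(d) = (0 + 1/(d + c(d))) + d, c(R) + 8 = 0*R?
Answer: -1759/22 ≈ -79.955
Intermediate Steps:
F = -94
c(R) = -8 (c(R) = -8 + 0*R = -8 + 0 = -8)
U(d) = d + 1/(-8 + d) (U(d) = (0 + 1/(d - 8)) + d = (0 + 1/(-8 + d)) + d = 1/(-8 + d) + d = d + 1/(-8 + d))
F - U(-14) = -94 - (1 + (-14)**2 - 8*(-14))/(-8 - 14) = -94 - (1 + 196 + 112)/(-22) = -94 - (-1)*309/22 = -94 - 1*(-309/22) = -94 + 309/22 = -1759/22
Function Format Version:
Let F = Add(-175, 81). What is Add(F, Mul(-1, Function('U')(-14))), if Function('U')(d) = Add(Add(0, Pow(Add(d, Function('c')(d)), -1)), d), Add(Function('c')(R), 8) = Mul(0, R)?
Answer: Rational(-1759, 22) ≈ -79.955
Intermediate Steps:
F = -94
Function('c')(R) = -8 (Function('c')(R) = Add(-8, Mul(0, R)) = Add(-8, 0) = -8)
Function('U')(d) = Add(d, Pow(Add(-8, d), -1)) (Function('U')(d) = Add(Add(0, Pow(Add(d, -8), -1)), d) = Add(Add(0, Pow(Add(-8, d), -1)), d) = Add(Pow(Add(-8, d), -1), d) = Add(d, Pow(Add(-8, d), -1)))
Add(F, Mul(-1, Function('U')(-14))) = Add(-94, Mul(-1, Mul(Pow(Add(-8, -14), -1), Add(1, Pow(-14, 2), Mul(-8, -14))))) = Add(-94, Mul(-1, Mul(Pow(-22, -1), Add(1, 196, 112)))) = Add(-94, Mul(-1, Mul(Rational(-1, 22), 309))) = Add(-94, Mul(-1, Rational(-309, 22))) = Add(-94, Rational(309, 22)) = Rational(-1759, 22)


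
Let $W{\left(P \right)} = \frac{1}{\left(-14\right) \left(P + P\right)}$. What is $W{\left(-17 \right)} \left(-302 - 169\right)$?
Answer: $- \frac{471}{476} \approx -0.9895$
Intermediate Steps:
$W{\left(P \right)} = - \frac{1}{28 P}$ ($W{\left(P \right)} = \frac{1}{\left(-14\right) 2 P} = \frac{1}{\left(-28\right) P} = - \frac{1}{28 P}$)
$W{\left(-17 \right)} \left(-302 - 169\right) = - \frac{1}{28 \left(-17\right)} \left(-302 - 169\right) = \left(- \frac{1}{28}\right) \left(- \frac{1}{17}\right) \left(-471\right) = \frac{1}{476} \left(-471\right) = - \frac{471}{476}$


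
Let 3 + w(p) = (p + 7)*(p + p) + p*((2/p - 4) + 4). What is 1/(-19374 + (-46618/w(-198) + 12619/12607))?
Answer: -136218635/2639047445213 ≈ -5.1617e-5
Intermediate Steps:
w(p) = -1 + 2*p*(7 + p) (w(p) = -3 + ((p + 7)*(p + p) + p*((2/p - 4) + 4)) = -3 + ((7 + p)*(2*p) + p*((-4 + 2/p) + 4)) = -3 + (2*p*(7 + p) + p*(2/p)) = -3 + (2*p*(7 + p) + 2) = -3 + (2 + 2*p*(7 + p)) = -1 + 2*p*(7 + p))
1/(-19374 + (-46618/w(-198) + 12619/12607)) = 1/(-19374 + (-46618/(-1 + 2*(-198)**2 + 14*(-198)) + 12619/12607)) = 1/(-19374 + (-46618/(-1 + 2*39204 - 2772) + 12619*(1/12607))) = 1/(-19374 + (-46618/(-1 + 78408 - 2772) + 12619/12607)) = 1/(-19374 + (-46618/75635 + 12619/12607)) = 1/(-19374 + 52389277/136218635) = 1/(-2639047445213/136218635) = -136218635/2639047445213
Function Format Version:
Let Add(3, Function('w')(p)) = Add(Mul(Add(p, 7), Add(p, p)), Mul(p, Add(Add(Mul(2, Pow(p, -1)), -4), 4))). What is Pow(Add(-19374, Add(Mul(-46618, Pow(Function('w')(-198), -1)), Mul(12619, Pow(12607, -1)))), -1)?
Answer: Rational(-136218635, 2639047445213) ≈ -5.1617e-5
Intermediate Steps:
Function('w')(p) = Add(-1, Mul(2, p, Add(7, p))) (Function('w')(p) = Add(-3, Add(Mul(Add(p, 7), Add(p, p)), Mul(p, Add(Add(Mul(2, Pow(p, -1)), -4), 4)))) = Add(-3, Add(Mul(Add(7, p), Mul(2, p)), Mul(p, Add(Add(-4, Mul(2, Pow(p, -1))), 4)))) = Add(-3, Add(Mul(2, p, Add(7, p)), Mul(p, Mul(2, Pow(p, -1))))) = Add(-3, Add(Mul(2, p, Add(7, p)), 2)) = Add(-3, Add(2, Mul(2, p, Add(7, p)))) = Add(-1, Mul(2, p, Add(7, p))))
Pow(Add(-19374, Add(Mul(-46618, Pow(Function('w')(-198), -1)), Mul(12619, Pow(12607, -1)))), -1) = Pow(Add(-19374, Add(Mul(-46618, Pow(Add(-1, Mul(2, Pow(-198, 2)), Mul(14, -198)), -1)), Mul(12619, Pow(12607, -1)))), -1) = Pow(Add(-19374, Add(Mul(-46618, Pow(Add(-1, Mul(2, 39204), -2772), -1)), Mul(12619, Rational(1, 12607)))), -1) = Pow(Add(-19374, Add(Mul(-46618, Pow(Add(-1, 78408, -2772), -1)), Rational(12619, 12607))), -1) = Pow(Add(-19374, Add(Mul(-46618, Pow(75635, -1)), Rational(12619, 12607))), -1) = Pow(Add(-19374, Add(Mul(-46618, Rational(1, 75635)), Rational(12619, 12607))), -1) = Pow(Add(-19374, Add(Rational(-46618, 75635), Rational(12619, 12607))), -1) = Pow(Add(-19374, Rational(52389277, 136218635)), -1) = Pow(Rational(-2639047445213, 136218635), -1) = Rational(-136218635, 2639047445213)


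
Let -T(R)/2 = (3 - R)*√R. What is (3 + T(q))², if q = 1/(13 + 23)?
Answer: 47089/11664 ≈ 4.0371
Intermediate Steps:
q = 1/36 ≈ 0.027778
T(R) = -2*√R*(3 - R) (T(R) = -2*(3 - R)*√R = -2*√R*(3 - R))
(3 + T(q))² = (3 + 2*√(1/36)*(-3 + 1/36))² = (3 + 2*(⅙)*(-107/36))² = (3 - 107/108)² = (217/108)² = 47089/11664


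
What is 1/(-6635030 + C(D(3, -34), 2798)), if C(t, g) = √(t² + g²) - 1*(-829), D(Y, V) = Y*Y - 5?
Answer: -6634201/44012615079581 - 2*√1957205/44012615079581 ≈ -1.5080e-7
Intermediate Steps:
D(Y, V) = -5 + Y² (D(Y, V) = Y² - 5 = -5 + Y²)
C(t, g) = 829 + √(g² + t²) (C(t, g) = √(g² + t²) + 829 = 829 + √(g² + t²))
1/(-6635030 + C(D(3, -34), 2798)) = 1/(-6635030 + (829 + √(2798² + (-5 + 3²)²))) = 1/(-6635030 + (829 + √(7828804 + (-5 + 9)²))) = 1/(-6635030 + (829 + √(7828804 + 4²))) = 1/(-6635030 + (829 + √(7828804 + 16))) = 1/(-6635030 + (829 + √7828820)) = 1/(-6635030 + (829 + 2*√1957205)) = 1/(-6634201 + 2*√1957205)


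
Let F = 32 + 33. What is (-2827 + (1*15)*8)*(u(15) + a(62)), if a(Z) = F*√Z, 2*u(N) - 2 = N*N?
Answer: -614489/2 - 175955*√62 ≈ -1.6927e+6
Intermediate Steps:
u(N) = 1 + N²/2 (u(N) = 1 + (N*N)/2 = 1 + N²/2)
F = 65
a(Z) = 65*√Z
(-2827 + (1*15)*8)*(u(15) + a(62)) = (-2827 + (1*15)*8)*((1 + (½)*15²) + 65*√62) = (-2827 + 15*8)*((1 + (½)*225) + 65*√62) = (-2827 + 120)*((1 + 225/2) + 65*√62) = -2707*(227/2 + 65*√62) = -614489/2 - 175955*√62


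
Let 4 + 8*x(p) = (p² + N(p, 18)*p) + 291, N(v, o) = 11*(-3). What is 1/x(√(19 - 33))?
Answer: 104/4275 + 88*I*√14/29925 ≈ 0.024327 + 0.011003*I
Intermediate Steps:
N(v, o) = -33
x(p) = 287/8 - 33*p/8 + p²/8 (x(p) = -½ + ((p² - 33*p) + 291)/8 = -½ + (291 + p² - 33*p)/8 = -½ + (291/8 - 33*p/8 + p²/8) = 287/8 - 33*p/8 + p²/8)
1/x(√(19 - 33)) = 1/(287/8 - 33*√(19 - 33)/8 + (√(19 - 33))²/8) = 1/(287/8 - 33*I*√14/8 + (√(-14))²/8) = 1/(287/8 - 33*I*√14/8 + (I*√14)²/8) = 1/(287/8 - 33*I*√14/8 + (⅛)*(-14)) = 1/(287/8 - 33*I*√14/8 - 7/4) = 1/(273/8 - 33*I*√14/8)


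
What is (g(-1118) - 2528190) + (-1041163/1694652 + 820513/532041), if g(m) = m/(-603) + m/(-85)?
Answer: -12981543407420523986833/5134750643248740 ≈ -2.5282e+6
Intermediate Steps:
g(m) = -688*m/51255 (g(m) = m*(-1/603) + m*(-1/85) = -m/603 - m/85 = -688*m/51255)
(g(-1118) - 2528190) + (-1041163/1694652 + 820513/532041) = (-688/51255*(-1118) - 2528190) + (-1041163/1694652 + 820513/532041) = (769184/51255 - 2528190) + (-1041163*1/1694652 + 820513*(1/532041)) = -129581609266/51255 + (-1041163/1694652 + 820513/532041) = -129581609266/51255 + 92949176977/100180482748 = -12981543407420523986833/5134750643248740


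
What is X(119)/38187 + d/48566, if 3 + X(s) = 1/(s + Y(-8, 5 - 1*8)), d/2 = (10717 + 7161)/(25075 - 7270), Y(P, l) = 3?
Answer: -3548604323/95918061921210 ≈ -3.6996e-5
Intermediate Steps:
d = 35756/17805 (d = 2*((10717 + 7161)/(25075 - 7270)) = 2*(17878/17805) = 35756/17805 ≈ 2.0082)
X(s) = -3 + 1/(3 + s) (X(s) = -3 + 1/(s + 3) = -3 + 1/(3 + s))
X(119)/38187 + d/48566 = ((-8 - 3*119)/(3 + 119))/38187 + (35756/17805)/48566 = ((-8 - 357)/122)*(1/38187) + (35756/17805)*(1/48566) = ((1/122)*(-365))*(1/38187) + 2554/61765545 = -365/122*1/38187 + 2554/61765545 = -365/4658814 + 2554/61765545 = -3548604323/95918061921210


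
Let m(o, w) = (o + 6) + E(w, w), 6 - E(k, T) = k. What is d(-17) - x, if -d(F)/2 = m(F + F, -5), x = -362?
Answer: 396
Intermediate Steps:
E(k, T) = 6 - k
m(o, w) = 12 + o - w (m(o, w) = (o + 6) + (6 - w) = (6 + o) + (6 - w) = 12 + o - w)
d(F) = -34 - 4*F (d(F) = -2*(12 + (F + F) - 1*(-5)) = -2*(12 + 2*F + 5) = -2*(17 + 2*F) = -34 - 4*F)
d(-17) - x = (-34 - 4*(-17)) - 1*(-362) = (-34 + 68) + 362 = 34 + 362 = 396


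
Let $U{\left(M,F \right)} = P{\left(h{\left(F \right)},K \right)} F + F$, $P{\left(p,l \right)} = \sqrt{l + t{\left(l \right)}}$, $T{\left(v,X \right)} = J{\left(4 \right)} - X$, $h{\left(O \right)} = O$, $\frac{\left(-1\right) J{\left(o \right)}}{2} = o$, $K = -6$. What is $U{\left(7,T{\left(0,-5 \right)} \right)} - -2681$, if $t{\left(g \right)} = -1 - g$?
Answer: $2678 - 3 i \approx 2678.0 - 3.0 i$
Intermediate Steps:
$J{\left(o \right)} = - 2 o$
$T{\left(v,X \right)} = -8 - X$ ($T{\left(v,X \right)} = \left(-2\right) 4 - X = -8 - X$)
$P{\left(p,l \right)} = i$ ($P{\left(p,l \right)} = \sqrt{l - \left(1 + l\right)} = \sqrt{-1} = i$)
$U{\left(M,F \right)} = F + i F$ ($U{\left(M,F \right)} = i F + F = F + i F$)
$U{\left(7,T{\left(0,-5 \right)} \right)} - -2681 = \left(-8 - -5\right) \left(1 + i\right) - -2681 = \left(-8 + 5\right) \left(1 + i\right) + 2681 = - 3 \left(1 + i\right) + 2681 = \left(-3 - 3 i\right) + 2681 = 2678 - 3 i$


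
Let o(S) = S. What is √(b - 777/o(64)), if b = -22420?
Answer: I*√1435657/8 ≈ 149.77*I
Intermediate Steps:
√(b - 777/o(64)) = √(-22420 - 777/64) = √(-1435657/64) = I*√1435657/8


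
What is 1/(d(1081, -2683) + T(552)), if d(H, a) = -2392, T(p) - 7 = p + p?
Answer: -1/1281 ≈ -0.00078064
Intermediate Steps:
T(p) = 7 + 2*p (T(p) = 7 + (p + p) = 7 + 2*p)
1/(d(1081, -2683) + T(552)) = 1/(-2392 + (7 + 2*552)) = 1/(-2392 + (7 + 1104)) = 1/(-2392 + 1111) = 1/(-1281) = -1/1281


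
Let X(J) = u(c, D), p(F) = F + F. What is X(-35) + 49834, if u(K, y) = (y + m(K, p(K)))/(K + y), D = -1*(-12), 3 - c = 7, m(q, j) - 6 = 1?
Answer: 398691/8 ≈ 49836.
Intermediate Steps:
p(F) = 2*F
m(q, j) = 7 (m(q, j) = 6 + 1 = 7)
c = -4 (c = 3 - 1*7 = 3 - 7 = -4)
D = 12
u(K, y) = (7 + y)/(K + y) (u(K, y) = (y + 7)/(K + y) = (7 + y)/(K + y))
X(J) = 19/8 (X(J) = (7 + 12)/(-4 + 12) = 19/8)
X(-35) + 49834 = 19/8 + 49834 = 398691/8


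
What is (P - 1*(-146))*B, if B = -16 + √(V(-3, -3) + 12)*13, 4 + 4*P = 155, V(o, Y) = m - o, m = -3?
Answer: -2940 + 9555*√3/2 ≈ 5334.9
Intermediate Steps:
V(o, Y) = -3 - o
P = 151/4 (P = -1 + (¼)*155 = -1 + 155/4 = 151/4 ≈ 37.750)
B = -16 + 26*√3 (B = -16 + √((-3 - 1*(-3)) + 12)*13 = -16 + √((-3 + 3) + 12)*13 = -16 + √(0 + 12)*13 = -16 + √12*13 = -16 + (2*√3)*13 = -16 + 26*√3 ≈ 29.033)
(P - 1*(-146))*B = (151/4 - 1*(-146))*(-16 + 26*√3) = (151/4 + 146)*(-16 + 26*√3) = 735*(-16 + 26*√3)/4 = -2940 + 9555*√3/2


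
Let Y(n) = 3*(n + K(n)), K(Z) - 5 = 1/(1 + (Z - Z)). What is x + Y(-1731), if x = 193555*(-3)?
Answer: -585840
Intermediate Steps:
x = -580665
K(Z) = 6 (K(Z) = 5 + 1/(1 + (Z - Z)) = 5 + 1/(1 + 0) = 5 + 1/1 = 5 + 1 = 6)
Y(n) = 18 + 3*n (Y(n) = 3*(n + 6) = 3*(6 + n) = 18 + 3*n)
x + Y(-1731) = -580665 + (18 + 3*(-1731)) = -580665 + (18 - 5193) = -580665 - 5175 = -585840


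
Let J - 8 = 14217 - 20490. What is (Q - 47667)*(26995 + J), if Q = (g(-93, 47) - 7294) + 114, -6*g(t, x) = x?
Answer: -1137140695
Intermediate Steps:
g(t, x) = -x/6
J = -6265 (J = 8 + (14217 - 20490) = 8 - 6273 = -6265)
Q = -43127/6 (Q = (-⅙*47 - 7294) + 114 = (-47/6 - 7294) + 114 = -43811/6 + 114 = -43127/6 ≈ -7187.8)
(Q - 47667)*(26995 + J) = (-43127/6 - 47667)*(26995 - 6265) = -329129/6*20730 = -1137140695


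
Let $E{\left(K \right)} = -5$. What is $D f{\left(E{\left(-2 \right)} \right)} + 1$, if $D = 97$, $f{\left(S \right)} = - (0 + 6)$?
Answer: $-581$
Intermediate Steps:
$f{\left(S \right)} = -6$ ($f{\left(S \right)} = \left(-1\right) 6 = -6$)
$D f{\left(E{\left(-2 \right)} \right)} + 1 = 97 \left(-6\right) + 1 = -582 + 1 = -581$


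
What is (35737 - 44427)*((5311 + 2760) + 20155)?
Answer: -245283940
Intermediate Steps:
(35737 - 44427)*((5311 + 2760) + 20155) = -8690*(8071 + 20155) = -8690*28226 = -245283940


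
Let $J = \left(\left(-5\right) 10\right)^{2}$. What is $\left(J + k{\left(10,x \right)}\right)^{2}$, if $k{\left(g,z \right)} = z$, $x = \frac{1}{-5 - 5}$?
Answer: $\frac{624950001}{100} \approx 6.2495 \cdot 10^{6}$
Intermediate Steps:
$x = - \frac{1}{10}$ ($x = \frac{1}{-10} = - \frac{1}{10} \approx -0.1$)
$J = 2500$ ($J = \left(-50\right)^{2} = 2500$)
$\left(J + k{\left(10,x \right)}\right)^{2} = \left(2500 - \frac{1}{10}\right)^{2} = \left(\frac{24999}{10}\right)^{2} = \frac{624950001}{100}$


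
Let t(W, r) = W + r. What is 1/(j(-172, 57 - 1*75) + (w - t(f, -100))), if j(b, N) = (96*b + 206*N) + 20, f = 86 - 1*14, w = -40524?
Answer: -1/60696 ≈ -1.6476e-5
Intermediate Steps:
f = 72 (f = 86 - 14 = 72)
j(b, N) = 20 + 96*b + 206*N
1/(j(-172, 57 - 1*75) + (w - t(f, -100))) = 1/((20 + 96*(-172) + 206*(57 - 1*75)) + (-40524 - (72 - 100))) = 1/((20 - 16512 + 206*(57 - 75)) + (-40524 - 1*(-28))) = 1/((20 - 16512 + 206*(-18)) + (-40524 + 28)) = 1/((20 - 16512 - 3708) - 40496) = 1/(-20200 - 40496) = 1/(-60696) = -1/60696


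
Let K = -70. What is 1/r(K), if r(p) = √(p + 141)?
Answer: √71/71 ≈ 0.11868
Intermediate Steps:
r(p) = √(141 + p)
1/r(K) = 1/(√(141 - 70)) = 1/(√71) = √71/71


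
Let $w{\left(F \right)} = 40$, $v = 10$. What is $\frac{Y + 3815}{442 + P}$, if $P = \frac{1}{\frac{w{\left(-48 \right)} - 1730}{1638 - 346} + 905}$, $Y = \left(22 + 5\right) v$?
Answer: $\frac{2384761725}{258033616} \approx 9.2421$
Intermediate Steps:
$Y = 270$ ($Y = \left(22 + 5\right) 10 = 27 \cdot 10 = 270$)
$P = \frac{646}{583785}$ ($P = \frac{1}{\frac{40 - 1730}{1638 - 346} + 905} = \frac{1}{- \frac{1690}{1292} + 905} = \frac{1}{\left(-1690\right) \frac{1}{1292} + 905} = \frac{1}{- \frac{845}{646} + 905} = \frac{1}{\frac{583785}{646}} = \frac{646}{583785} \approx 0.0011066$)
$\frac{Y + 3815}{442 + P} = \frac{270 + 3815}{442 + \frac{646}{583785}} = \frac{4085}{\frac{258033616}{583785}} = 4085 \cdot \frac{583785}{258033616} = \frac{2384761725}{258033616}$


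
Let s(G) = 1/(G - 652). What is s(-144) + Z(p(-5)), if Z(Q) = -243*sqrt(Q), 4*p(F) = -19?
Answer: -1/796 - 243*I*sqrt(19)/2 ≈ -0.0012563 - 529.61*I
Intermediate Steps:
s(G) = 1/(-652 + G)
p(F) = -19/4 (p(F) = (1/4)*(-19) = -19/4)
s(-144) + Z(p(-5)) = 1/(-652 - 144) - 243*I*sqrt(19)/2 = 1/(-796) - 243*I*sqrt(19)/2 = -1/796 - 243*I*sqrt(19)/2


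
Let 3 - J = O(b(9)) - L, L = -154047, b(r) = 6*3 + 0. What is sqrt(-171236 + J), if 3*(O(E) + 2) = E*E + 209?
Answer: I*sqrt(2929101)/3 ≈ 570.49*I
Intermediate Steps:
b(r) = 18 (b(r) = 18 + 0 = 18)
O(E) = 203/3 + E**2/3 (O(E) = -2 + (E*E + 209)/3 = -2 + (E**2 + 209)/3 = -2 + (209 + E**2)/3 = -2 + (209/3 + E**2/3) = 203/3 + E**2/3)
J = -462659/3 (J = 3 - ((203/3 + (1/3)*18**2) - 1*(-154047)) = 3 - ((203/3 + (1/3)*324) + 154047) = 3 - ((203/3 + 108) + 154047) = 3 - (527/3 + 154047) = 3 - 1*462668/3 = 3 - 462668/3 = -462659/3 ≈ -1.5422e+5)
sqrt(-171236 + J) = sqrt(-171236 - 462659/3) = sqrt(-976367/3) = I*sqrt(2929101)/3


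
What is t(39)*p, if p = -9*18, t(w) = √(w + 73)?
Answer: -648*√7 ≈ -1714.4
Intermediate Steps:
t(w) = √(73 + w)
p = -162
t(39)*p = √(73 + 39)*(-162) = √112*(-162) = (4*√7)*(-162) = -648*√7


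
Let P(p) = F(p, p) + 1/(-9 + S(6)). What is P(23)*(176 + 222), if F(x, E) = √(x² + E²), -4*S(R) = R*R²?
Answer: -398/63 + 9154*√2 ≈ 12939.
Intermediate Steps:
S(R) = -R³/4 (S(R) = -R*R²/4 = -R³/4)
F(x, E) = √(E² + x²)
P(p) = -1/63 + √2*√(p²) (P(p) = √(p² + p²) + 1/(-9 - ¼*6³) = √(2*p²) + 1/(-9 - ¼*216) = √2*√(p²) + 1/(-9 - 54) = √2*√(p²) + 1/(-63) = √2*√(p²) - 1/63 = -1/63 + √2*√(p²))
P(23)*(176 + 222) = (-1/63 + √2*√(23²))*(176 + 222) = (-1/63 + √2*√529)*398 = (-1/63 + √2*23)*398 = (-1/63 + 23*√2)*398 = -398/63 + 9154*√2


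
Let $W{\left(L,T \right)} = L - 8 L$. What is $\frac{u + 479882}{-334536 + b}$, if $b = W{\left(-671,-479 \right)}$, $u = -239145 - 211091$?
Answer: $- \frac{29646}{329839} \approx -0.08988$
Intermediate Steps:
$W{\left(L,T \right)} = - 7 L$
$u = -450236$
$b = 4697$ ($b = \left(-7\right) \left(-671\right) = 4697$)
$\frac{u + 479882}{-334536 + b} = \frac{-450236 + 479882}{-334536 + 4697} = \frac{29646}{-329839} = 29646 \left(- \frac{1}{329839}\right) = - \frac{29646}{329839}$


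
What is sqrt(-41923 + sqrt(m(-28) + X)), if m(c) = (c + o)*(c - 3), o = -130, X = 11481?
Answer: sqrt(-41923 + sqrt(16379)) ≈ 204.44*I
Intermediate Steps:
m(c) = (-130 + c)*(-3 + c) (m(c) = (c - 130)*(c - 3) = (-130 + c)*(-3 + c))
sqrt(-41923 + sqrt(m(-28) + X)) = sqrt(-41923 + sqrt((390 + (-28)**2 - 133*(-28)) + 11481)) = sqrt(-41923 + sqrt((390 + 784 + 3724) + 11481)) = sqrt(-41923 + sqrt(4898 + 11481)) = sqrt(-41923 + sqrt(16379))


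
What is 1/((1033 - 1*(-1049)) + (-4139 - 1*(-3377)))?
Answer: 1/1320 ≈ 0.00075758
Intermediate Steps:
1/((1033 - 1*(-1049)) + (-4139 - 1*(-3377))) = 1/((1033 + 1049) + (-4139 + 3377)) = 1/(2082 - 762) = 1/1320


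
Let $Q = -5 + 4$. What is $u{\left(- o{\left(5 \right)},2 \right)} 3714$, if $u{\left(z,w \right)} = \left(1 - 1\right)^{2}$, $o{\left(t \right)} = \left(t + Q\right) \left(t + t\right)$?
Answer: $0$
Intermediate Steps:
$Q = -1$
$o{\left(t \right)} = 2 t \left(-1 + t\right)$ ($o{\left(t \right)} = \left(t - 1\right) \left(t + t\right) = \left(-1 + t\right) 2 t = 2 t \left(-1 + t\right)$)
$u{\left(z,w \right)} = 0$ ($u{\left(z,w \right)} = 0^{2} = 0$)
$u{\left(- o{\left(5 \right)},2 \right)} 3714 = 0 \cdot 3714 = 0$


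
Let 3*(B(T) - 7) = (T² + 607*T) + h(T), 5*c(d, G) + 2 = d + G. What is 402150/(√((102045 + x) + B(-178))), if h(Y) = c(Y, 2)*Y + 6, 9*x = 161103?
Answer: 19150*√2415315/23003 ≈ 1293.8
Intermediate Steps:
x = 53701/3 (x = (⅑)*161103 = 53701/3 ≈ 17900.)
c(d, G) = -⅖ + G/5 + d/5 (c(d, G) = -⅖ + (d + G)/5 = -⅖ + (G + d)/5 = -⅖ + (G/5 + d/5) = -⅖ + G/5 + d/5)
h(Y) = 6 + Y²/5 (h(Y) = (-⅖ + (⅕)*2 + Y/5)*Y + 6 = (-⅖ + ⅖ + Y/5)*Y + 6 = (Y/5)*Y + 6 = Y²/5 + 6 = 6 + Y²/5)
B(T) = 9 + 2*T²/5 + 607*T/3 (B(T) = 7 + ((T² + 607*T) + (6 + T²/5))/3 = 7 + (6 + 607*T + 6*T²/5)/3 = 7 + (2 + 2*T²/5 + 607*T/3) = 9 + 2*T²/5 + 607*T/3)
402150/(√((102045 + x) + B(-178))) = 402150/(√((102045 + 53701/3) + (9 + (⅖)*(-178)² + (607/3)*(-178)))) = 402150/(√(359836/3 + (9 + (⅖)*31684 - 108046/3))) = 402150/(√(359836/3 + (9 + 63368/5 - 108046/3))) = 402150/(√(359836/3 - 349991/15)) = 402150/(√(483063/5)) = 402150/((√2415315/5)) = 402150*(√2415315/483063) = 19150*√2415315/23003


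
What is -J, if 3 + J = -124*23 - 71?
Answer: 2926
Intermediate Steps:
J = -2926 (J = -3 + (-124*23 - 71) = -3 + (-2852 - 71) = -3 - 2923 = -2926)
-J = -1*(-2926) = 2926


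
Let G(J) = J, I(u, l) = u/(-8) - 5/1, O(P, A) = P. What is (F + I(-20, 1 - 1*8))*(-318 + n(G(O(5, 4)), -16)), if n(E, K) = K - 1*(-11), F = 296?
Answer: -189601/2 ≈ -94801.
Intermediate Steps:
I(u, l) = -5 - u/8 (I(u, l) = u*(-1/8) - 5*1 = -u/8 - 5 = -5 - u/8)
n(E, K) = 11 + K (n(E, K) = K + 11 = 11 + K)
(F + I(-20, 1 - 1*8))*(-318 + n(G(O(5, 4)), -16)) = (296 + (-5 - 1/8*(-20)))*(-318 + (11 - 16)) = (296 + (-5 + 5/2))*(-318 - 5) = (296 - 5/2)*(-323) = (587/2)*(-323) = -189601/2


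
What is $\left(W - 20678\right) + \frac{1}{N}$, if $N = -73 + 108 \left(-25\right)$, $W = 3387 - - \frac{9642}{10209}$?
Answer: $- \frac{163157941010}{9436519} \approx -17290.0$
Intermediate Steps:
$W = \frac{11529175}{3403}$ ($W = 3387 - \left(-9642\right) \frac{1}{10209} = 3387 - - \frac{3214}{3403} = 3387 + \frac{3214}{3403} = \frac{11529175}{3403} \approx 3387.9$)
$N = -2773$ ($N = -73 - 2700 = -2773$)
$\left(W - 20678\right) + \frac{1}{N} = \left(\frac{11529175}{3403} - 20678\right) + \frac{1}{-2773} = \left(\frac{11529175}{3403} - 20678\right) - \frac{1}{2773} = - \frac{58838059}{3403} - \frac{1}{2773} = - \frac{163157941010}{9436519}$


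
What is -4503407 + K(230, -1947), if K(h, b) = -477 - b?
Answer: -4501937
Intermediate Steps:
-4503407 + K(230, -1947) = -4503407 + (-477 - 1*(-1947)) = -4503407 + (-477 + 1947) = -4503407 + 1470 = -4501937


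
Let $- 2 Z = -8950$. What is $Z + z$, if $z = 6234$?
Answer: $10709$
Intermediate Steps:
$Z = 4475$ ($Z = \left(- \frac{1}{2}\right) \left(-8950\right) = 4475$)
$Z + z = 4475 + 6234 = 10709$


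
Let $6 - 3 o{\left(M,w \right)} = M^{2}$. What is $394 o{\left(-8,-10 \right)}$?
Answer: $- \frac{22852}{3} \approx -7617.3$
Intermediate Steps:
$o{\left(M,w \right)} = 2 - \frac{M^{2}}{3}$
$394 o{\left(-8,-10 \right)} = 394 \left(2 - \frac{\left(-8\right)^{2}}{3}\right) = 394 \left(2 - \frac{64}{3}\right) = 394 \left(- \frac{58}{3}\right) = - \frac{22852}{3}$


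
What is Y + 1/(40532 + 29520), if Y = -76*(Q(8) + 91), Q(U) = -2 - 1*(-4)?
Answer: -495127535/70052 ≈ -7068.0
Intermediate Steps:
Q(U) = 2 (Q(U) = -2 + 4 = 2)
Y = -7068 (Y = -76*(2 + 91) = -76*93 = -7068)
Y + 1/(40532 + 29520) = -7068 + 1/(40532 + 29520) = -7068 + 1/70052 = -495127535/70052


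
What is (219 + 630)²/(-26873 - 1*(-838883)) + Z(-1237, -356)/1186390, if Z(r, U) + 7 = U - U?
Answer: 14252423572/16056009065 ≈ 0.88767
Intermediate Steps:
Z(r, U) = -7 (Z(r, U) = -7 + (U - U) = -7 + 0 = -7)
(219 + 630)²/(-26873 - 1*(-838883)) + Z(-1237, -356)/1186390 = (219 + 630)²/(-26873 - 1*(-838883)) - 7/1186390 = 849²/(-26873 + 838883) - 7*1/1186390 = 720801/812010 - 7/1186390 = 720801*(1/812010) - 7/1186390 = 240267/270670 - 7/1186390 = 14252423572/16056009065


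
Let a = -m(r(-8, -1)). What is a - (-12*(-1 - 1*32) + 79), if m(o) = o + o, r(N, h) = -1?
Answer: -473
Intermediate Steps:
m(o) = 2*o
a = 2 (a = -2*(-1) = -1*(-2) = 2)
a - (-12*(-1 - 1*32) + 79) = 2 - (-12*(-1 - 1*32) + 79) = 2 - (-12*(-1 - 32) + 79) = 2 - (-12*(-33) + 79) = 2 - (396 + 79) = 2 - 1*475 = 2 - 475 = -473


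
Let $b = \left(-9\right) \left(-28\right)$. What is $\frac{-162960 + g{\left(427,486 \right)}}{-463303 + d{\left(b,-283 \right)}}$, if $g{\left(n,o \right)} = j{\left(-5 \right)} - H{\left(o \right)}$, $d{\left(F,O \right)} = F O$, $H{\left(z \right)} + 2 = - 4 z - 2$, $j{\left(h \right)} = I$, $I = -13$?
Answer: $\frac{161025}{534619} \approx 0.3012$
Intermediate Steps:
$j{\left(h \right)} = -13$
$b = 252$
$H{\left(z \right)} = -4 - 4 z$ ($H{\left(z \right)} = -2 - \left(2 + 4 z\right) = -4 - 4 z$)
$g{\left(n,o \right)} = -9 + 4 o$ ($g{\left(n,o \right)} = -13 - \left(-4 - 4 o\right) = -13 + \left(4 + 4 o\right) = -9 + 4 o$)
$\frac{-162960 + g{\left(427,486 \right)}}{-463303 + d{\left(b,-283 \right)}} = \frac{-162960 + \left(-9 + 4 \cdot 486\right)}{-463303 + 252 \left(-283\right)} = \frac{-162960 + \left(-9 + 1944\right)}{-463303 - 71316} = \frac{-162960 + 1935}{-534619} = \left(-161025\right) \left(- \frac{1}{534619}\right) = \frac{161025}{534619}$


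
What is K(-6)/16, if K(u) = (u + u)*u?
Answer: 9/2 ≈ 4.5000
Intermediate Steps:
K(u) = 2*u² (K(u) = (2*u)*u = 2*u²)
K(-6)/16 = (2*(-6)²)/16 = (2*36)/16 = (1/16)*72 = 9/2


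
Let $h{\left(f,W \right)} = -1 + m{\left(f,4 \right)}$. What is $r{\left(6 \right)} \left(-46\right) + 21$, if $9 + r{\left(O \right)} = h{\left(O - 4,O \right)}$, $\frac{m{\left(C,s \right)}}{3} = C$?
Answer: $205$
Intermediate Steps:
$m{\left(C,s \right)} = 3 C$
$h{\left(f,W \right)} = -1 + 3 f$
$r{\left(O \right)} = -22 + 3 O$ ($r{\left(O \right)} = -9 + \left(-1 + 3 \left(O - 4\right)\right) = -9 + \left(-1 + 3 \left(-4 + O\right)\right) = -9 + \left(-1 + \left(-12 + 3 O\right)\right) = -9 + \left(-13 + 3 O\right) = -22 + 3 O$)
$r{\left(6 \right)} \left(-46\right) + 21 = \left(-22 + 3 \cdot 6\right) \left(-46\right) + 21 = \left(-22 + 18\right) \left(-46\right) + 21 = \left(-4\right) \left(-46\right) + 21 = 184 + 21 = 205$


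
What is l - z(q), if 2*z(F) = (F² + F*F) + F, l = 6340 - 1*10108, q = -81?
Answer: -20577/2 ≈ -10289.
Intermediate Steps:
l = -3768 (l = 6340 - 10108 = -3768)
z(F) = F² + F/2 (z(F) = ((F² + F*F) + F)/2 = ((F² + F²) + F)/2 = (2*F² + F)/2 = (F + 2*F²)/2 = F² + F/2)
l - z(q) = -3768 - (-81)*(½ - 81) = -3768 - (-81)*(-161)/2 = -3768 - 1*13041/2 = -3768 - 13041/2 = -20577/2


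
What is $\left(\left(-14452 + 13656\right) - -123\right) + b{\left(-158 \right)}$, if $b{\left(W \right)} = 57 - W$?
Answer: $-458$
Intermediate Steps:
$\left(\left(-14452 + 13656\right) - -123\right) + b{\left(-158 \right)} = \left(\left(-14452 + 13656\right) - -123\right) + \left(57 - -158\right) = \left(-796 + \left(-21 + 144\right)\right) + \left(57 + 158\right) = \left(-796 + 123\right) + 215 = -673 + 215 = -458$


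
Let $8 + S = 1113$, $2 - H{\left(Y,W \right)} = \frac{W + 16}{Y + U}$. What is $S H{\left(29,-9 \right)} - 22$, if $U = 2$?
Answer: $\frac{60093}{31} \approx 1938.5$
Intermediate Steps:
$H{\left(Y,W \right)} = 2 - \frac{16 + W}{2 + Y}$ ($H{\left(Y,W \right)} = 2 - \frac{W + 16}{Y + 2} = 2 - \frac{16 + W}{2 + Y}$)
$S = 1105$ ($S = -8 + 1113 = 1105$)
$S H{\left(29,-9 \right)} - 22 = 1105 \frac{-12 - -9 + 2 \cdot 29}{2 + 29} - 22 = 1105 \frac{-12 + 9 + 58}{31} - 22 = 1105 \cdot \frac{1}{31} \cdot 55 - 22 = 1105 \cdot \frac{55}{31} - 22 = \frac{60775}{31} - 22 = \frac{60093}{31}$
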